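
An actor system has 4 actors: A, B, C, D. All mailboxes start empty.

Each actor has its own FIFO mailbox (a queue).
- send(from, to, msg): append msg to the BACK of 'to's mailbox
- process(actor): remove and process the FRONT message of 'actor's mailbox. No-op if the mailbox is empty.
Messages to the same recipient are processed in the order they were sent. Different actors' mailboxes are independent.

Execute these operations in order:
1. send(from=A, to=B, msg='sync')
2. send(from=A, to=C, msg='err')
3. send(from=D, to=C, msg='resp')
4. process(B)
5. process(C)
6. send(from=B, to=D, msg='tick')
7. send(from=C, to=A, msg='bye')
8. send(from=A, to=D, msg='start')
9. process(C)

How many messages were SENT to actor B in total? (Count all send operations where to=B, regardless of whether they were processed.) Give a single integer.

Answer: 1

Derivation:
After 1 (send(from=A, to=B, msg='sync')): A:[] B:[sync] C:[] D:[]
After 2 (send(from=A, to=C, msg='err')): A:[] B:[sync] C:[err] D:[]
After 3 (send(from=D, to=C, msg='resp')): A:[] B:[sync] C:[err,resp] D:[]
After 4 (process(B)): A:[] B:[] C:[err,resp] D:[]
After 5 (process(C)): A:[] B:[] C:[resp] D:[]
After 6 (send(from=B, to=D, msg='tick')): A:[] B:[] C:[resp] D:[tick]
After 7 (send(from=C, to=A, msg='bye')): A:[bye] B:[] C:[resp] D:[tick]
After 8 (send(from=A, to=D, msg='start')): A:[bye] B:[] C:[resp] D:[tick,start]
After 9 (process(C)): A:[bye] B:[] C:[] D:[tick,start]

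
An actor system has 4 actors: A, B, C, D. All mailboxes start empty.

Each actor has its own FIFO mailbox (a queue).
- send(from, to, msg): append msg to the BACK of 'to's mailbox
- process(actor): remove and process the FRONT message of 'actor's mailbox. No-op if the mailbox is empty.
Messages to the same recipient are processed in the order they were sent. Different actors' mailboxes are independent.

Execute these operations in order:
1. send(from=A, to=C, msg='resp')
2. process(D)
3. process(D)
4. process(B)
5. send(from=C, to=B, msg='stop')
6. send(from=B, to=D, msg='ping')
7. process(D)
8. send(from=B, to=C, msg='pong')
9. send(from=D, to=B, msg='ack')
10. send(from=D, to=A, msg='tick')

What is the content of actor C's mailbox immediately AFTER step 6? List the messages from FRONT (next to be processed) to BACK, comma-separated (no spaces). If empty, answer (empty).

After 1 (send(from=A, to=C, msg='resp')): A:[] B:[] C:[resp] D:[]
After 2 (process(D)): A:[] B:[] C:[resp] D:[]
After 3 (process(D)): A:[] B:[] C:[resp] D:[]
After 4 (process(B)): A:[] B:[] C:[resp] D:[]
After 5 (send(from=C, to=B, msg='stop')): A:[] B:[stop] C:[resp] D:[]
After 6 (send(from=B, to=D, msg='ping')): A:[] B:[stop] C:[resp] D:[ping]

resp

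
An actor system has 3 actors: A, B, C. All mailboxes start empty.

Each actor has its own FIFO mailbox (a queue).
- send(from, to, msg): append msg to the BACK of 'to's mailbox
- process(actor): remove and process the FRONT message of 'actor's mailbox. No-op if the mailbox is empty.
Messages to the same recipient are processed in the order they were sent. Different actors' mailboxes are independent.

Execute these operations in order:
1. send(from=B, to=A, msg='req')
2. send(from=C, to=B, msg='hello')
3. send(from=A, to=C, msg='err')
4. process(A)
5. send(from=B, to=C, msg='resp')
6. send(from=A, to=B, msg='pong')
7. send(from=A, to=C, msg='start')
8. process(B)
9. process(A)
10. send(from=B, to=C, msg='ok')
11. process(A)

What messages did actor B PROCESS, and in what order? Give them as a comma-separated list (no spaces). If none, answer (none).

After 1 (send(from=B, to=A, msg='req')): A:[req] B:[] C:[]
After 2 (send(from=C, to=B, msg='hello')): A:[req] B:[hello] C:[]
After 3 (send(from=A, to=C, msg='err')): A:[req] B:[hello] C:[err]
After 4 (process(A)): A:[] B:[hello] C:[err]
After 5 (send(from=B, to=C, msg='resp')): A:[] B:[hello] C:[err,resp]
After 6 (send(from=A, to=B, msg='pong')): A:[] B:[hello,pong] C:[err,resp]
After 7 (send(from=A, to=C, msg='start')): A:[] B:[hello,pong] C:[err,resp,start]
After 8 (process(B)): A:[] B:[pong] C:[err,resp,start]
After 9 (process(A)): A:[] B:[pong] C:[err,resp,start]
After 10 (send(from=B, to=C, msg='ok')): A:[] B:[pong] C:[err,resp,start,ok]
After 11 (process(A)): A:[] B:[pong] C:[err,resp,start,ok]

Answer: hello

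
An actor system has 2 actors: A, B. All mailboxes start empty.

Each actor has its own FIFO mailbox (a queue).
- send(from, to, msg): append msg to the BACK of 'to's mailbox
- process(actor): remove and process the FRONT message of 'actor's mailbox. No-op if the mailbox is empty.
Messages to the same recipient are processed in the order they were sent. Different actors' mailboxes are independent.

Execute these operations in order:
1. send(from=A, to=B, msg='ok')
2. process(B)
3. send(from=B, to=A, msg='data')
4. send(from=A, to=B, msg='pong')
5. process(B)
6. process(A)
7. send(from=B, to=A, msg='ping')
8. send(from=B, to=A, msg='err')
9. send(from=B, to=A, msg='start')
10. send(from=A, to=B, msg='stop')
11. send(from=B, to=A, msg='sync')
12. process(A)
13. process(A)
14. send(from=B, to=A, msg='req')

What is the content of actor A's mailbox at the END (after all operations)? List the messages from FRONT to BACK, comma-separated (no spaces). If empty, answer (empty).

After 1 (send(from=A, to=B, msg='ok')): A:[] B:[ok]
After 2 (process(B)): A:[] B:[]
After 3 (send(from=B, to=A, msg='data')): A:[data] B:[]
After 4 (send(from=A, to=B, msg='pong')): A:[data] B:[pong]
After 5 (process(B)): A:[data] B:[]
After 6 (process(A)): A:[] B:[]
After 7 (send(from=B, to=A, msg='ping')): A:[ping] B:[]
After 8 (send(from=B, to=A, msg='err')): A:[ping,err] B:[]
After 9 (send(from=B, to=A, msg='start')): A:[ping,err,start] B:[]
After 10 (send(from=A, to=B, msg='stop')): A:[ping,err,start] B:[stop]
After 11 (send(from=B, to=A, msg='sync')): A:[ping,err,start,sync] B:[stop]
After 12 (process(A)): A:[err,start,sync] B:[stop]
After 13 (process(A)): A:[start,sync] B:[stop]
After 14 (send(from=B, to=A, msg='req')): A:[start,sync,req] B:[stop]

Answer: start,sync,req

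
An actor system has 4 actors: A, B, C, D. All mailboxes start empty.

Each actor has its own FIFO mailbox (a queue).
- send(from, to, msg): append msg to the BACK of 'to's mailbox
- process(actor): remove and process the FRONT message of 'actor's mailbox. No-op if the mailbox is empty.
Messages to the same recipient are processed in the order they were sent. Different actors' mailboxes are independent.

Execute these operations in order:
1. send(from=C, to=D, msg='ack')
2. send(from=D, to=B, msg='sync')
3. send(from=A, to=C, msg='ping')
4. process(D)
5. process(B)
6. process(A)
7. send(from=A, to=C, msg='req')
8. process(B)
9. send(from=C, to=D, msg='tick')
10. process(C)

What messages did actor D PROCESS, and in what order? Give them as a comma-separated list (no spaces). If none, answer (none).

Answer: ack

Derivation:
After 1 (send(from=C, to=D, msg='ack')): A:[] B:[] C:[] D:[ack]
After 2 (send(from=D, to=B, msg='sync')): A:[] B:[sync] C:[] D:[ack]
After 3 (send(from=A, to=C, msg='ping')): A:[] B:[sync] C:[ping] D:[ack]
After 4 (process(D)): A:[] B:[sync] C:[ping] D:[]
After 5 (process(B)): A:[] B:[] C:[ping] D:[]
After 6 (process(A)): A:[] B:[] C:[ping] D:[]
After 7 (send(from=A, to=C, msg='req')): A:[] B:[] C:[ping,req] D:[]
After 8 (process(B)): A:[] B:[] C:[ping,req] D:[]
After 9 (send(from=C, to=D, msg='tick')): A:[] B:[] C:[ping,req] D:[tick]
After 10 (process(C)): A:[] B:[] C:[req] D:[tick]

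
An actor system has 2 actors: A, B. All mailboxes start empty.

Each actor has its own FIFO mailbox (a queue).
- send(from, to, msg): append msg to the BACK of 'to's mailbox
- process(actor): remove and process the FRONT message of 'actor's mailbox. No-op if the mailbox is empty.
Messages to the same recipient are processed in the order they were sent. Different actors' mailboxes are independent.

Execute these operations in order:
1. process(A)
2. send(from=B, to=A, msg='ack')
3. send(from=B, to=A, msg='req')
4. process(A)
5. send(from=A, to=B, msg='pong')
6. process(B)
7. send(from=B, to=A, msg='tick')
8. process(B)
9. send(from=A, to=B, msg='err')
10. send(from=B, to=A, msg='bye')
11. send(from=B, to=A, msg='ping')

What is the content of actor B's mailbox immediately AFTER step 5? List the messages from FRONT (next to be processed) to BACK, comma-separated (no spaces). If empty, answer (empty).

After 1 (process(A)): A:[] B:[]
After 2 (send(from=B, to=A, msg='ack')): A:[ack] B:[]
After 3 (send(from=B, to=A, msg='req')): A:[ack,req] B:[]
After 4 (process(A)): A:[req] B:[]
After 5 (send(from=A, to=B, msg='pong')): A:[req] B:[pong]

pong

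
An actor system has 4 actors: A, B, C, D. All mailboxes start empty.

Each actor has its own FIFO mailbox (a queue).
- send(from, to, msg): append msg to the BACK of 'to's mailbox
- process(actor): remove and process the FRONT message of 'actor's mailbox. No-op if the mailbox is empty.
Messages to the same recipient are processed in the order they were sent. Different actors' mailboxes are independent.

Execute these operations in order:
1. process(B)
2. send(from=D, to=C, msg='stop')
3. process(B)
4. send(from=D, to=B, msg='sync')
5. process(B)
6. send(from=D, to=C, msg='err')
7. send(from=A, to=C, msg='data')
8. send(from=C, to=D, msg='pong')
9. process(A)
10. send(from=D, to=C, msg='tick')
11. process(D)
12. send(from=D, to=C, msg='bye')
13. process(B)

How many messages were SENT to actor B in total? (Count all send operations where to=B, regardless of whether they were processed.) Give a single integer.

Answer: 1

Derivation:
After 1 (process(B)): A:[] B:[] C:[] D:[]
After 2 (send(from=D, to=C, msg='stop')): A:[] B:[] C:[stop] D:[]
After 3 (process(B)): A:[] B:[] C:[stop] D:[]
After 4 (send(from=D, to=B, msg='sync')): A:[] B:[sync] C:[stop] D:[]
After 5 (process(B)): A:[] B:[] C:[stop] D:[]
After 6 (send(from=D, to=C, msg='err')): A:[] B:[] C:[stop,err] D:[]
After 7 (send(from=A, to=C, msg='data')): A:[] B:[] C:[stop,err,data] D:[]
After 8 (send(from=C, to=D, msg='pong')): A:[] B:[] C:[stop,err,data] D:[pong]
After 9 (process(A)): A:[] B:[] C:[stop,err,data] D:[pong]
After 10 (send(from=D, to=C, msg='tick')): A:[] B:[] C:[stop,err,data,tick] D:[pong]
After 11 (process(D)): A:[] B:[] C:[stop,err,data,tick] D:[]
After 12 (send(from=D, to=C, msg='bye')): A:[] B:[] C:[stop,err,data,tick,bye] D:[]
After 13 (process(B)): A:[] B:[] C:[stop,err,data,tick,bye] D:[]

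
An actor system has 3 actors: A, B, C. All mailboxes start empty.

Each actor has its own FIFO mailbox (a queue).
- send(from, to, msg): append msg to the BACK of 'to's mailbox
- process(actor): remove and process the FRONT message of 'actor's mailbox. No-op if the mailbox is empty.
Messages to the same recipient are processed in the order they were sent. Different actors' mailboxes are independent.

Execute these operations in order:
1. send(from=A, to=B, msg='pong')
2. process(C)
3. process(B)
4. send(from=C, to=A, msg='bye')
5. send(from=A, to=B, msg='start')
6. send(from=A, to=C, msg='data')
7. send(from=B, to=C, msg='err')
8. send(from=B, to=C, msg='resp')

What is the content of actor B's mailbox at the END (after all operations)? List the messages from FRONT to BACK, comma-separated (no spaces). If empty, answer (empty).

Answer: start

Derivation:
After 1 (send(from=A, to=B, msg='pong')): A:[] B:[pong] C:[]
After 2 (process(C)): A:[] B:[pong] C:[]
After 3 (process(B)): A:[] B:[] C:[]
After 4 (send(from=C, to=A, msg='bye')): A:[bye] B:[] C:[]
After 5 (send(from=A, to=B, msg='start')): A:[bye] B:[start] C:[]
After 6 (send(from=A, to=C, msg='data')): A:[bye] B:[start] C:[data]
After 7 (send(from=B, to=C, msg='err')): A:[bye] B:[start] C:[data,err]
After 8 (send(from=B, to=C, msg='resp')): A:[bye] B:[start] C:[data,err,resp]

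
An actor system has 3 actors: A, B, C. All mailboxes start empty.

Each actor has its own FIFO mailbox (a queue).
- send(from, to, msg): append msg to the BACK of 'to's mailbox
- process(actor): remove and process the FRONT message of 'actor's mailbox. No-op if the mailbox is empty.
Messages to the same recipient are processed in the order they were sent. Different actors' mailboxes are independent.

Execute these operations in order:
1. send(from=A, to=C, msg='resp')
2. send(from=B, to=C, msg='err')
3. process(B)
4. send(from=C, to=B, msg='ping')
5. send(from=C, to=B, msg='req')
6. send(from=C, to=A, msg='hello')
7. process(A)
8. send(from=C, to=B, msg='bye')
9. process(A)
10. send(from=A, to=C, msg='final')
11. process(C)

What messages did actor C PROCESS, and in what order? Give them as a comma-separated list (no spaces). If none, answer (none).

Answer: resp

Derivation:
After 1 (send(from=A, to=C, msg='resp')): A:[] B:[] C:[resp]
After 2 (send(from=B, to=C, msg='err')): A:[] B:[] C:[resp,err]
After 3 (process(B)): A:[] B:[] C:[resp,err]
After 4 (send(from=C, to=B, msg='ping')): A:[] B:[ping] C:[resp,err]
After 5 (send(from=C, to=B, msg='req')): A:[] B:[ping,req] C:[resp,err]
After 6 (send(from=C, to=A, msg='hello')): A:[hello] B:[ping,req] C:[resp,err]
After 7 (process(A)): A:[] B:[ping,req] C:[resp,err]
After 8 (send(from=C, to=B, msg='bye')): A:[] B:[ping,req,bye] C:[resp,err]
After 9 (process(A)): A:[] B:[ping,req,bye] C:[resp,err]
After 10 (send(from=A, to=C, msg='final')): A:[] B:[ping,req,bye] C:[resp,err,final]
After 11 (process(C)): A:[] B:[ping,req,bye] C:[err,final]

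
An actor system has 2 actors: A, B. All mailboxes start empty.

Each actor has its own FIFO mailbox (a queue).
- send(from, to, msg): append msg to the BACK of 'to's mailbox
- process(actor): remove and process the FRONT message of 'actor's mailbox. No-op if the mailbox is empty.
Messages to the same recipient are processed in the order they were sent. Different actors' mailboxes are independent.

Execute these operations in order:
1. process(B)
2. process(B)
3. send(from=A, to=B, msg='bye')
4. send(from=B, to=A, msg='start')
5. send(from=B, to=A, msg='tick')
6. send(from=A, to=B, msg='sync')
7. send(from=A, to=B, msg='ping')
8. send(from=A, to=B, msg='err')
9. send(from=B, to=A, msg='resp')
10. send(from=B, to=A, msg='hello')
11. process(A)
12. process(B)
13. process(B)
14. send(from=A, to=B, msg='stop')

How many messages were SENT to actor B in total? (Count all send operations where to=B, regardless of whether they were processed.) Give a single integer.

After 1 (process(B)): A:[] B:[]
After 2 (process(B)): A:[] B:[]
After 3 (send(from=A, to=B, msg='bye')): A:[] B:[bye]
After 4 (send(from=B, to=A, msg='start')): A:[start] B:[bye]
After 5 (send(from=B, to=A, msg='tick')): A:[start,tick] B:[bye]
After 6 (send(from=A, to=B, msg='sync')): A:[start,tick] B:[bye,sync]
After 7 (send(from=A, to=B, msg='ping')): A:[start,tick] B:[bye,sync,ping]
After 8 (send(from=A, to=B, msg='err')): A:[start,tick] B:[bye,sync,ping,err]
After 9 (send(from=B, to=A, msg='resp')): A:[start,tick,resp] B:[bye,sync,ping,err]
After 10 (send(from=B, to=A, msg='hello')): A:[start,tick,resp,hello] B:[bye,sync,ping,err]
After 11 (process(A)): A:[tick,resp,hello] B:[bye,sync,ping,err]
After 12 (process(B)): A:[tick,resp,hello] B:[sync,ping,err]
After 13 (process(B)): A:[tick,resp,hello] B:[ping,err]
After 14 (send(from=A, to=B, msg='stop')): A:[tick,resp,hello] B:[ping,err,stop]

Answer: 5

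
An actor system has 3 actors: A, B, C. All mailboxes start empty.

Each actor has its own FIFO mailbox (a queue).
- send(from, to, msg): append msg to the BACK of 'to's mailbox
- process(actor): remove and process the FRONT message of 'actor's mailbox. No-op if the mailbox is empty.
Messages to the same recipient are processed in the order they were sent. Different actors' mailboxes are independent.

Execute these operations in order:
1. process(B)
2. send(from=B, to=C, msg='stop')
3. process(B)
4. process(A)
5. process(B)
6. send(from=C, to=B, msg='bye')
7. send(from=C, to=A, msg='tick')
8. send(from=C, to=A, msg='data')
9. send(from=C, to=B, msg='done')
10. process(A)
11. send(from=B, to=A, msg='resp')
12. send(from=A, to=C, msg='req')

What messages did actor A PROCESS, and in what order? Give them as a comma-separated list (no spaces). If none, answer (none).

After 1 (process(B)): A:[] B:[] C:[]
After 2 (send(from=B, to=C, msg='stop')): A:[] B:[] C:[stop]
After 3 (process(B)): A:[] B:[] C:[stop]
After 4 (process(A)): A:[] B:[] C:[stop]
After 5 (process(B)): A:[] B:[] C:[stop]
After 6 (send(from=C, to=B, msg='bye')): A:[] B:[bye] C:[stop]
After 7 (send(from=C, to=A, msg='tick')): A:[tick] B:[bye] C:[stop]
After 8 (send(from=C, to=A, msg='data')): A:[tick,data] B:[bye] C:[stop]
After 9 (send(from=C, to=B, msg='done')): A:[tick,data] B:[bye,done] C:[stop]
After 10 (process(A)): A:[data] B:[bye,done] C:[stop]
After 11 (send(from=B, to=A, msg='resp')): A:[data,resp] B:[bye,done] C:[stop]
After 12 (send(from=A, to=C, msg='req')): A:[data,resp] B:[bye,done] C:[stop,req]

Answer: tick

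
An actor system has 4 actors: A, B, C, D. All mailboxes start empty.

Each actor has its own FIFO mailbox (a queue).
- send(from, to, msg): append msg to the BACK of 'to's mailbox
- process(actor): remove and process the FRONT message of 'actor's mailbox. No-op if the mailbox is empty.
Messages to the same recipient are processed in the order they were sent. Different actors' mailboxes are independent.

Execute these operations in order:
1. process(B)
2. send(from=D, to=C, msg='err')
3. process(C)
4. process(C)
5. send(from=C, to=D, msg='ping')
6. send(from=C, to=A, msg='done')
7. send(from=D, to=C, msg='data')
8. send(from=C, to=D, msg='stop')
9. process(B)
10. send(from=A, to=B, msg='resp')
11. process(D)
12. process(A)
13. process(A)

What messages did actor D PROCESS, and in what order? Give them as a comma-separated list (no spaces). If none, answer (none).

Answer: ping

Derivation:
After 1 (process(B)): A:[] B:[] C:[] D:[]
After 2 (send(from=D, to=C, msg='err')): A:[] B:[] C:[err] D:[]
After 3 (process(C)): A:[] B:[] C:[] D:[]
After 4 (process(C)): A:[] B:[] C:[] D:[]
After 5 (send(from=C, to=D, msg='ping')): A:[] B:[] C:[] D:[ping]
After 6 (send(from=C, to=A, msg='done')): A:[done] B:[] C:[] D:[ping]
After 7 (send(from=D, to=C, msg='data')): A:[done] B:[] C:[data] D:[ping]
After 8 (send(from=C, to=D, msg='stop')): A:[done] B:[] C:[data] D:[ping,stop]
After 9 (process(B)): A:[done] B:[] C:[data] D:[ping,stop]
After 10 (send(from=A, to=B, msg='resp')): A:[done] B:[resp] C:[data] D:[ping,stop]
After 11 (process(D)): A:[done] B:[resp] C:[data] D:[stop]
After 12 (process(A)): A:[] B:[resp] C:[data] D:[stop]
After 13 (process(A)): A:[] B:[resp] C:[data] D:[stop]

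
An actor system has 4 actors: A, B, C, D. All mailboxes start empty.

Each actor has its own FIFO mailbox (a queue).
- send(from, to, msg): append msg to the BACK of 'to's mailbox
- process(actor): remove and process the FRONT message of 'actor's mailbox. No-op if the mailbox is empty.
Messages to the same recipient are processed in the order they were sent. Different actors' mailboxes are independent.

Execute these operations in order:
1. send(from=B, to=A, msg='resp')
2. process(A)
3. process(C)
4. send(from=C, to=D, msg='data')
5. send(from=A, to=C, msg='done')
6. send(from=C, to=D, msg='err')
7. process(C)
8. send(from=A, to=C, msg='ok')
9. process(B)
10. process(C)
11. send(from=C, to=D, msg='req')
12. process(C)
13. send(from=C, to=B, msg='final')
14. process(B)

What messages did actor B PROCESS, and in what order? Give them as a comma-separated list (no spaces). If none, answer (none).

Answer: final

Derivation:
After 1 (send(from=B, to=A, msg='resp')): A:[resp] B:[] C:[] D:[]
After 2 (process(A)): A:[] B:[] C:[] D:[]
After 3 (process(C)): A:[] B:[] C:[] D:[]
After 4 (send(from=C, to=D, msg='data')): A:[] B:[] C:[] D:[data]
After 5 (send(from=A, to=C, msg='done')): A:[] B:[] C:[done] D:[data]
After 6 (send(from=C, to=D, msg='err')): A:[] B:[] C:[done] D:[data,err]
After 7 (process(C)): A:[] B:[] C:[] D:[data,err]
After 8 (send(from=A, to=C, msg='ok')): A:[] B:[] C:[ok] D:[data,err]
After 9 (process(B)): A:[] B:[] C:[ok] D:[data,err]
After 10 (process(C)): A:[] B:[] C:[] D:[data,err]
After 11 (send(from=C, to=D, msg='req')): A:[] B:[] C:[] D:[data,err,req]
After 12 (process(C)): A:[] B:[] C:[] D:[data,err,req]
After 13 (send(from=C, to=B, msg='final')): A:[] B:[final] C:[] D:[data,err,req]
After 14 (process(B)): A:[] B:[] C:[] D:[data,err,req]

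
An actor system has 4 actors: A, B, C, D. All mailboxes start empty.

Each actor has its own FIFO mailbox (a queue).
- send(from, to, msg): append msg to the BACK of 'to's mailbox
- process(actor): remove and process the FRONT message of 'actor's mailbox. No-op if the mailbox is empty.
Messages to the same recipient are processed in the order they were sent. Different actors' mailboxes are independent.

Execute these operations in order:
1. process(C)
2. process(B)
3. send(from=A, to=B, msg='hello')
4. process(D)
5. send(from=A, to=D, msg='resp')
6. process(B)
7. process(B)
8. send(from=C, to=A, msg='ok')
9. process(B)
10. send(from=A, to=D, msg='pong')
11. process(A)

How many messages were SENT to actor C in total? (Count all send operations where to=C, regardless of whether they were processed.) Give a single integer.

After 1 (process(C)): A:[] B:[] C:[] D:[]
After 2 (process(B)): A:[] B:[] C:[] D:[]
After 3 (send(from=A, to=B, msg='hello')): A:[] B:[hello] C:[] D:[]
After 4 (process(D)): A:[] B:[hello] C:[] D:[]
After 5 (send(from=A, to=D, msg='resp')): A:[] B:[hello] C:[] D:[resp]
After 6 (process(B)): A:[] B:[] C:[] D:[resp]
After 7 (process(B)): A:[] B:[] C:[] D:[resp]
After 8 (send(from=C, to=A, msg='ok')): A:[ok] B:[] C:[] D:[resp]
After 9 (process(B)): A:[ok] B:[] C:[] D:[resp]
After 10 (send(from=A, to=D, msg='pong')): A:[ok] B:[] C:[] D:[resp,pong]
After 11 (process(A)): A:[] B:[] C:[] D:[resp,pong]

Answer: 0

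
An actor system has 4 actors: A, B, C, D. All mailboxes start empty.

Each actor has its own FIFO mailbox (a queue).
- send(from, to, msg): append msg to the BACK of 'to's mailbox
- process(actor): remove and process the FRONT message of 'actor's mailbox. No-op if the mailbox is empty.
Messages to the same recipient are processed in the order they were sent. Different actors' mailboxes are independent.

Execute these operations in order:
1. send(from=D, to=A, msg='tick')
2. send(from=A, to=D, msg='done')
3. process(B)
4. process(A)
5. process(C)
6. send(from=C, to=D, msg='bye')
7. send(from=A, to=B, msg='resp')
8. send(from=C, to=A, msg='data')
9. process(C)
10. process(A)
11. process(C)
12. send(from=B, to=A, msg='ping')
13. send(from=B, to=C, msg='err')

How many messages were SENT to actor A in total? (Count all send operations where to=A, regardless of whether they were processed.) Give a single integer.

Answer: 3

Derivation:
After 1 (send(from=D, to=A, msg='tick')): A:[tick] B:[] C:[] D:[]
After 2 (send(from=A, to=D, msg='done')): A:[tick] B:[] C:[] D:[done]
After 3 (process(B)): A:[tick] B:[] C:[] D:[done]
After 4 (process(A)): A:[] B:[] C:[] D:[done]
After 5 (process(C)): A:[] B:[] C:[] D:[done]
After 6 (send(from=C, to=D, msg='bye')): A:[] B:[] C:[] D:[done,bye]
After 7 (send(from=A, to=B, msg='resp')): A:[] B:[resp] C:[] D:[done,bye]
After 8 (send(from=C, to=A, msg='data')): A:[data] B:[resp] C:[] D:[done,bye]
After 9 (process(C)): A:[data] B:[resp] C:[] D:[done,bye]
After 10 (process(A)): A:[] B:[resp] C:[] D:[done,bye]
After 11 (process(C)): A:[] B:[resp] C:[] D:[done,bye]
After 12 (send(from=B, to=A, msg='ping')): A:[ping] B:[resp] C:[] D:[done,bye]
After 13 (send(from=B, to=C, msg='err')): A:[ping] B:[resp] C:[err] D:[done,bye]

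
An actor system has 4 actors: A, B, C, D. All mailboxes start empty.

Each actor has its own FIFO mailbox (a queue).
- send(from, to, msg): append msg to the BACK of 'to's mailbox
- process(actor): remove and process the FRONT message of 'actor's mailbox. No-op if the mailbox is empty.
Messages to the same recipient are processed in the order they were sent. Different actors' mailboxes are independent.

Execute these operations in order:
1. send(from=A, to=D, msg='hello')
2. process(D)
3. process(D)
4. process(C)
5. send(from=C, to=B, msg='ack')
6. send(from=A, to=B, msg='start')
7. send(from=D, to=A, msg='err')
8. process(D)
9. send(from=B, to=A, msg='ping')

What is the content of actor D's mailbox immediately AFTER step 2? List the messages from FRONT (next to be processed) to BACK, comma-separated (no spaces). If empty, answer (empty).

After 1 (send(from=A, to=D, msg='hello')): A:[] B:[] C:[] D:[hello]
After 2 (process(D)): A:[] B:[] C:[] D:[]

(empty)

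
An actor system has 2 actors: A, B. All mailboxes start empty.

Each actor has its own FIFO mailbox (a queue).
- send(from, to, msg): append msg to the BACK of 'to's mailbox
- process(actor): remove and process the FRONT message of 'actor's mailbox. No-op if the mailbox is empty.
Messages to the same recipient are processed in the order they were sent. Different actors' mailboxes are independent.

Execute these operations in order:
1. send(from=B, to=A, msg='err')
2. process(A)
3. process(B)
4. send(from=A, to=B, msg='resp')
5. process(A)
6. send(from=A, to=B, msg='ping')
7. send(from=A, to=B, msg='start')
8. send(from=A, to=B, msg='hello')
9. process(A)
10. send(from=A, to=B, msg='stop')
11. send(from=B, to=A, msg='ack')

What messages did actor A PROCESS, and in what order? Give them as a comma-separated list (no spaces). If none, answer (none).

Answer: err

Derivation:
After 1 (send(from=B, to=A, msg='err')): A:[err] B:[]
After 2 (process(A)): A:[] B:[]
After 3 (process(B)): A:[] B:[]
After 4 (send(from=A, to=B, msg='resp')): A:[] B:[resp]
After 5 (process(A)): A:[] B:[resp]
After 6 (send(from=A, to=B, msg='ping')): A:[] B:[resp,ping]
After 7 (send(from=A, to=B, msg='start')): A:[] B:[resp,ping,start]
After 8 (send(from=A, to=B, msg='hello')): A:[] B:[resp,ping,start,hello]
After 9 (process(A)): A:[] B:[resp,ping,start,hello]
After 10 (send(from=A, to=B, msg='stop')): A:[] B:[resp,ping,start,hello,stop]
After 11 (send(from=B, to=A, msg='ack')): A:[ack] B:[resp,ping,start,hello,stop]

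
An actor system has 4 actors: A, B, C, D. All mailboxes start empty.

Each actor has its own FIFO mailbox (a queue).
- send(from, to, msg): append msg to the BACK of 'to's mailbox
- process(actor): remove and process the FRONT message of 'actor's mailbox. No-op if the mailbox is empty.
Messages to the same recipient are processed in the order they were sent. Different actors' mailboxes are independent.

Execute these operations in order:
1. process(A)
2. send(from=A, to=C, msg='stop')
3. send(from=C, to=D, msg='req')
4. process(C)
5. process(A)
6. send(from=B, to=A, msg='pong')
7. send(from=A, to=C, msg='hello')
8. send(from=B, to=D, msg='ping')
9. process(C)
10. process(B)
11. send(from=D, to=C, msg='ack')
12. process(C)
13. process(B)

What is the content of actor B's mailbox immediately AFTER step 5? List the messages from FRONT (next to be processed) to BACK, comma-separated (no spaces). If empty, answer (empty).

After 1 (process(A)): A:[] B:[] C:[] D:[]
After 2 (send(from=A, to=C, msg='stop')): A:[] B:[] C:[stop] D:[]
After 3 (send(from=C, to=D, msg='req')): A:[] B:[] C:[stop] D:[req]
After 4 (process(C)): A:[] B:[] C:[] D:[req]
After 5 (process(A)): A:[] B:[] C:[] D:[req]

(empty)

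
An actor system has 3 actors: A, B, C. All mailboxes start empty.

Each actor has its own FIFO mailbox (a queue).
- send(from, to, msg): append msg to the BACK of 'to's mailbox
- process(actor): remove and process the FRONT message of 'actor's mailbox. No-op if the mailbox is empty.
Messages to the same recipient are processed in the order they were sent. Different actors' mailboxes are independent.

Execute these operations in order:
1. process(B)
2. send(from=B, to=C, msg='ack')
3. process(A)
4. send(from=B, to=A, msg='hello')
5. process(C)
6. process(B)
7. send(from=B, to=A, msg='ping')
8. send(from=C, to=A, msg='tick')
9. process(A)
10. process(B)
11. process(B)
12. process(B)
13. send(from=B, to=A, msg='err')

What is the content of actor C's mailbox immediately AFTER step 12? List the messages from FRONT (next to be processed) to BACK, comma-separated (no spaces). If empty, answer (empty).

After 1 (process(B)): A:[] B:[] C:[]
After 2 (send(from=B, to=C, msg='ack')): A:[] B:[] C:[ack]
After 3 (process(A)): A:[] B:[] C:[ack]
After 4 (send(from=B, to=A, msg='hello')): A:[hello] B:[] C:[ack]
After 5 (process(C)): A:[hello] B:[] C:[]
After 6 (process(B)): A:[hello] B:[] C:[]
After 7 (send(from=B, to=A, msg='ping')): A:[hello,ping] B:[] C:[]
After 8 (send(from=C, to=A, msg='tick')): A:[hello,ping,tick] B:[] C:[]
After 9 (process(A)): A:[ping,tick] B:[] C:[]
After 10 (process(B)): A:[ping,tick] B:[] C:[]
After 11 (process(B)): A:[ping,tick] B:[] C:[]
After 12 (process(B)): A:[ping,tick] B:[] C:[]

(empty)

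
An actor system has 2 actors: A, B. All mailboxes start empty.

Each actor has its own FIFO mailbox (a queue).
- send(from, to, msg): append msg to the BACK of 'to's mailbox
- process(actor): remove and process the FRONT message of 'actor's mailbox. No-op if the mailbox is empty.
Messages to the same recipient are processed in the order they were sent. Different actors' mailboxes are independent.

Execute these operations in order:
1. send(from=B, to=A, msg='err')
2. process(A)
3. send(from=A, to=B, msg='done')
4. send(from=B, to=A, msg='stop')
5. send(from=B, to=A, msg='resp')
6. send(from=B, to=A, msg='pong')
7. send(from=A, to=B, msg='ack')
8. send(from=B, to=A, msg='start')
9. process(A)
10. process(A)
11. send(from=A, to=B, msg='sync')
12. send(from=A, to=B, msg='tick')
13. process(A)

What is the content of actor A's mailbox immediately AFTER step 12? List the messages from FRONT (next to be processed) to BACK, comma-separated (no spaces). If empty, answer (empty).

After 1 (send(from=B, to=A, msg='err')): A:[err] B:[]
After 2 (process(A)): A:[] B:[]
After 3 (send(from=A, to=B, msg='done')): A:[] B:[done]
After 4 (send(from=B, to=A, msg='stop')): A:[stop] B:[done]
After 5 (send(from=B, to=A, msg='resp')): A:[stop,resp] B:[done]
After 6 (send(from=B, to=A, msg='pong')): A:[stop,resp,pong] B:[done]
After 7 (send(from=A, to=B, msg='ack')): A:[stop,resp,pong] B:[done,ack]
After 8 (send(from=B, to=A, msg='start')): A:[stop,resp,pong,start] B:[done,ack]
After 9 (process(A)): A:[resp,pong,start] B:[done,ack]
After 10 (process(A)): A:[pong,start] B:[done,ack]
After 11 (send(from=A, to=B, msg='sync')): A:[pong,start] B:[done,ack,sync]
After 12 (send(from=A, to=B, msg='tick')): A:[pong,start] B:[done,ack,sync,tick]

pong,start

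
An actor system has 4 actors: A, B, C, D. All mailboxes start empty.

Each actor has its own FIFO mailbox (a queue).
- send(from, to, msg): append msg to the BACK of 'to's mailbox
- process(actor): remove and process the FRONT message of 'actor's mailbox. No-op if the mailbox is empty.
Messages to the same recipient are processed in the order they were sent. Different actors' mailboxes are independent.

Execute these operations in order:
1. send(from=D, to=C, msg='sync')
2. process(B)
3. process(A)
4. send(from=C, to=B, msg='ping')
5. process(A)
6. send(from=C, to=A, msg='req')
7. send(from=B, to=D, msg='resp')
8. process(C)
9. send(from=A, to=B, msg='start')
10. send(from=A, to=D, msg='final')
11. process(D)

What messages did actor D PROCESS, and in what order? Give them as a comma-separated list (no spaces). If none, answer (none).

Answer: resp

Derivation:
After 1 (send(from=D, to=C, msg='sync')): A:[] B:[] C:[sync] D:[]
After 2 (process(B)): A:[] B:[] C:[sync] D:[]
After 3 (process(A)): A:[] B:[] C:[sync] D:[]
After 4 (send(from=C, to=B, msg='ping')): A:[] B:[ping] C:[sync] D:[]
After 5 (process(A)): A:[] B:[ping] C:[sync] D:[]
After 6 (send(from=C, to=A, msg='req')): A:[req] B:[ping] C:[sync] D:[]
After 7 (send(from=B, to=D, msg='resp')): A:[req] B:[ping] C:[sync] D:[resp]
After 8 (process(C)): A:[req] B:[ping] C:[] D:[resp]
After 9 (send(from=A, to=B, msg='start')): A:[req] B:[ping,start] C:[] D:[resp]
After 10 (send(from=A, to=D, msg='final')): A:[req] B:[ping,start] C:[] D:[resp,final]
After 11 (process(D)): A:[req] B:[ping,start] C:[] D:[final]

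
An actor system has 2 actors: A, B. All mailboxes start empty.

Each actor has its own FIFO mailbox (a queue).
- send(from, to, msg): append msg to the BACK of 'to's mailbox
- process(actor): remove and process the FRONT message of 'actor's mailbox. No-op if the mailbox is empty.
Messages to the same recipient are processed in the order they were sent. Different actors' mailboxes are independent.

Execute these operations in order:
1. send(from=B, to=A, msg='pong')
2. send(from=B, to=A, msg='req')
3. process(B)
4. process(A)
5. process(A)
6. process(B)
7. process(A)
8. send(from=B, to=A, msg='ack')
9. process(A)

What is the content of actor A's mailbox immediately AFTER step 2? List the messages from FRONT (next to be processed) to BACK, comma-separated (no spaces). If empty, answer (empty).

After 1 (send(from=B, to=A, msg='pong')): A:[pong] B:[]
After 2 (send(from=B, to=A, msg='req')): A:[pong,req] B:[]

pong,req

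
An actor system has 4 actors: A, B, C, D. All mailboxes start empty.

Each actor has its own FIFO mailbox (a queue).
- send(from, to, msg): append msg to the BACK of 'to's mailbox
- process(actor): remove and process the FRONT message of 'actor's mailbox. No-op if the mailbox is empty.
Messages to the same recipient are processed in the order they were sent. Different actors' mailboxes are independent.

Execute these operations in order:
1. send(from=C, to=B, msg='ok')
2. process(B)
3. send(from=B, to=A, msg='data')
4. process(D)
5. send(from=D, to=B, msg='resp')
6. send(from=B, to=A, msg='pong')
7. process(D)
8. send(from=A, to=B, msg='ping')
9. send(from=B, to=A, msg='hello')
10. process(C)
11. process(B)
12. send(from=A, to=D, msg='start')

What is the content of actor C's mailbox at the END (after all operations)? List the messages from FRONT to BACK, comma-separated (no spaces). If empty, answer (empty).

Answer: (empty)

Derivation:
After 1 (send(from=C, to=B, msg='ok')): A:[] B:[ok] C:[] D:[]
After 2 (process(B)): A:[] B:[] C:[] D:[]
After 3 (send(from=B, to=A, msg='data')): A:[data] B:[] C:[] D:[]
After 4 (process(D)): A:[data] B:[] C:[] D:[]
After 5 (send(from=D, to=B, msg='resp')): A:[data] B:[resp] C:[] D:[]
After 6 (send(from=B, to=A, msg='pong')): A:[data,pong] B:[resp] C:[] D:[]
After 7 (process(D)): A:[data,pong] B:[resp] C:[] D:[]
After 8 (send(from=A, to=B, msg='ping')): A:[data,pong] B:[resp,ping] C:[] D:[]
After 9 (send(from=B, to=A, msg='hello')): A:[data,pong,hello] B:[resp,ping] C:[] D:[]
After 10 (process(C)): A:[data,pong,hello] B:[resp,ping] C:[] D:[]
After 11 (process(B)): A:[data,pong,hello] B:[ping] C:[] D:[]
After 12 (send(from=A, to=D, msg='start')): A:[data,pong,hello] B:[ping] C:[] D:[start]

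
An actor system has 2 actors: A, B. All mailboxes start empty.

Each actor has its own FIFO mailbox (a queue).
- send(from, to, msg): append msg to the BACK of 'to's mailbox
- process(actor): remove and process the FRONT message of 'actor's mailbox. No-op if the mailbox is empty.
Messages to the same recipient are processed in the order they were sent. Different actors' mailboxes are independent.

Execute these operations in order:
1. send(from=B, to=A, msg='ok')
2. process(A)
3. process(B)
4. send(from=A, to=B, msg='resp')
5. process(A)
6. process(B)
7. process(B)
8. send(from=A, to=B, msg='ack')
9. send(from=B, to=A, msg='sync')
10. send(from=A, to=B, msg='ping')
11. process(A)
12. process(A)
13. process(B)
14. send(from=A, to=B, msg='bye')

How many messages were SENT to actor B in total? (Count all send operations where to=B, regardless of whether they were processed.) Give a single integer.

Answer: 4

Derivation:
After 1 (send(from=B, to=A, msg='ok')): A:[ok] B:[]
After 2 (process(A)): A:[] B:[]
After 3 (process(B)): A:[] B:[]
After 4 (send(from=A, to=B, msg='resp')): A:[] B:[resp]
After 5 (process(A)): A:[] B:[resp]
After 6 (process(B)): A:[] B:[]
After 7 (process(B)): A:[] B:[]
After 8 (send(from=A, to=B, msg='ack')): A:[] B:[ack]
After 9 (send(from=B, to=A, msg='sync')): A:[sync] B:[ack]
After 10 (send(from=A, to=B, msg='ping')): A:[sync] B:[ack,ping]
After 11 (process(A)): A:[] B:[ack,ping]
After 12 (process(A)): A:[] B:[ack,ping]
After 13 (process(B)): A:[] B:[ping]
After 14 (send(from=A, to=B, msg='bye')): A:[] B:[ping,bye]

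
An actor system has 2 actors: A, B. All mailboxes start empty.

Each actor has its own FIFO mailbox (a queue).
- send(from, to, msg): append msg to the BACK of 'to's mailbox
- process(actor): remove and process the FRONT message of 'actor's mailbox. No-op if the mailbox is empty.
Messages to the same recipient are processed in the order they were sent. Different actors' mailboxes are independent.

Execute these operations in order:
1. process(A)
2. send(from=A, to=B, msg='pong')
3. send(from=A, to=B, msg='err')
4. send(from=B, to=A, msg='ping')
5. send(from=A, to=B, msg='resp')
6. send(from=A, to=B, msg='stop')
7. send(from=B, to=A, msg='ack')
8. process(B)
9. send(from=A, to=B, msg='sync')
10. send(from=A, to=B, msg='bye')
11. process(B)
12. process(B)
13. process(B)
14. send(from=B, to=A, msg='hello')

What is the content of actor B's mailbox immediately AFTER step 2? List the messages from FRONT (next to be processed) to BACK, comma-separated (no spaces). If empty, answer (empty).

After 1 (process(A)): A:[] B:[]
After 2 (send(from=A, to=B, msg='pong')): A:[] B:[pong]

pong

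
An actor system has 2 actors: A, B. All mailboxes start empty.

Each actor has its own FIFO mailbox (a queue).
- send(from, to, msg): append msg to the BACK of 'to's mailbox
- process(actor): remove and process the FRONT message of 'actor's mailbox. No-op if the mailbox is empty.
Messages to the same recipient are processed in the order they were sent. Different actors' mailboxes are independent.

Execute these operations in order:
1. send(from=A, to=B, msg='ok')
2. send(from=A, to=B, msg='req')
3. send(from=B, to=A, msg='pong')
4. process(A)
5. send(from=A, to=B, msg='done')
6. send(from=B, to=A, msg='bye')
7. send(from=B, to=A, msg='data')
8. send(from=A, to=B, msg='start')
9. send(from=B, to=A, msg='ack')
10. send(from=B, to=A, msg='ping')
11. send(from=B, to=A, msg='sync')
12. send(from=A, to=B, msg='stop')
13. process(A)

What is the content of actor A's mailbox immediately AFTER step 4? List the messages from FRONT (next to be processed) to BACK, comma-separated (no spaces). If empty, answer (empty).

After 1 (send(from=A, to=B, msg='ok')): A:[] B:[ok]
After 2 (send(from=A, to=B, msg='req')): A:[] B:[ok,req]
After 3 (send(from=B, to=A, msg='pong')): A:[pong] B:[ok,req]
After 4 (process(A)): A:[] B:[ok,req]

(empty)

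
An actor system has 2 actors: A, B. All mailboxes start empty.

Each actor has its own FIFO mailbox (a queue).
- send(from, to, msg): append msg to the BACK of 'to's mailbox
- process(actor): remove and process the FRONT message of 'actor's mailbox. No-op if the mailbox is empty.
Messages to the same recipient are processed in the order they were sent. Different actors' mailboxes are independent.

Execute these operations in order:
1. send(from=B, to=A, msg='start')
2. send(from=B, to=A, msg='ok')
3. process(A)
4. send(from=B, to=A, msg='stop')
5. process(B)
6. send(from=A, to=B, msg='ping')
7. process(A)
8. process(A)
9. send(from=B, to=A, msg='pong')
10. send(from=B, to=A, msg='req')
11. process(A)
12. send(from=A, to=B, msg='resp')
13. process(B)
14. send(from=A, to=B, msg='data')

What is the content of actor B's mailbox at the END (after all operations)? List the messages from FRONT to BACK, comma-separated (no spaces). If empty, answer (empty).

After 1 (send(from=B, to=A, msg='start')): A:[start] B:[]
After 2 (send(from=B, to=A, msg='ok')): A:[start,ok] B:[]
After 3 (process(A)): A:[ok] B:[]
After 4 (send(from=B, to=A, msg='stop')): A:[ok,stop] B:[]
After 5 (process(B)): A:[ok,stop] B:[]
After 6 (send(from=A, to=B, msg='ping')): A:[ok,stop] B:[ping]
After 7 (process(A)): A:[stop] B:[ping]
After 8 (process(A)): A:[] B:[ping]
After 9 (send(from=B, to=A, msg='pong')): A:[pong] B:[ping]
After 10 (send(from=B, to=A, msg='req')): A:[pong,req] B:[ping]
After 11 (process(A)): A:[req] B:[ping]
After 12 (send(from=A, to=B, msg='resp')): A:[req] B:[ping,resp]
After 13 (process(B)): A:[req] B:[resp]
After 14 (send(from=A, to=B, msg='data')): A:[req] B:[resp,data]

Answer: resp,data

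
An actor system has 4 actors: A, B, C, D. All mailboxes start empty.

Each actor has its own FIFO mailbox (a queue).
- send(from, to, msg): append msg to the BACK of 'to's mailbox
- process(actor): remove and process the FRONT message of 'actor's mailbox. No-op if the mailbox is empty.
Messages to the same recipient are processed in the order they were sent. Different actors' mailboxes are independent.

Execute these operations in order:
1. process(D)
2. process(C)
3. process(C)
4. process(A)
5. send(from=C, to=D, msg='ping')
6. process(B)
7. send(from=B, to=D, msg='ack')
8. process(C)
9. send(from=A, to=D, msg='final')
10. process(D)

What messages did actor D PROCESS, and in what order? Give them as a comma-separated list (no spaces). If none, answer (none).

Answer: ping

Derivation:
After 1 (process(D)): A:[] B:[] C:[] D:[]
After 2 (process(C)): A:[] B:[] C:[] D:[]
After 3 (process(C)): A:[] B:[] C:[] D:[]
After 4 (process(A)): A:[] B:[] C:[] D:[]
After 5 (send(from=C, to=D, msg='ping')): A:[] B:[] C:[] D:[ping]
After 6 (process(B)): A:[] B:[] C:[] D:[ping]
After 7 (send(from=B, to=D, msg='ack')): A:[] B:[] C:[] D:[ping,ack]
After 8 (process(C)): A:[] B:[] C:[] D:[ping,ack]
After 9 (send(from=A, to=D, msg='final')): A:[] B:[] C:[] D:[ping,ack,final]
After 10 (process(D)): A:[] B:[] C:[] D:[ack,final]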